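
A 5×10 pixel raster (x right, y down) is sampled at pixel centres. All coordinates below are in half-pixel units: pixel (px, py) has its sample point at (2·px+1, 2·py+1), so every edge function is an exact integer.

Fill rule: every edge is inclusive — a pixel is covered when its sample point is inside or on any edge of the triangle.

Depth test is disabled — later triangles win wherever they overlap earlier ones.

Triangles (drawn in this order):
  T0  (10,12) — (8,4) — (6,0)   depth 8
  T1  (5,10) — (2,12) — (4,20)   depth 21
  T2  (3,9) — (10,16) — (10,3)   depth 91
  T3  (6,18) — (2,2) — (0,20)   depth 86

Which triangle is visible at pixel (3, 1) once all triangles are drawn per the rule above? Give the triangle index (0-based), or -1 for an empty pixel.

T0:
  2·area = 8  (B↔C swapped to make it positive)
  edge (10, 12)→(6, 0): d=(-4,-12) inclusive
  edge (6, 0)→(8, 4): d=(2,4) inclusive
  edge (8, 4)→(10, 12): d=(2,8) inclusive
    (3,1)@(7, 3): e=[0,2,6] → X  [on edge]
    (4,1)@(9, 3): e=[24,-6,-10] → .
    (3,2)@(7, 5): e=[-8,6,10] → .
    (4,4)@(9, 9): e=[0,6,2] → X  [on edge]
    (4,5)@(9, 11): e=[-8,10,6] → .
  covered (2 px):
    . . . . .
    . . . X .
    . . . . .
    . . . . .
    . . . . X
    . . . . .
    . . . . .
    . . . . .
    . . . . .
    . . . . .
T1:
  2·area = 28  (B↔C swapped to make it positive)
  edge (5, 10)→(4, 20): d=(-1,10) inclusive
  edge (4, 20)→(2, 12): d=(-2,-8) inclusive
  edge (2, 12)→(5, 10): d=(3,-2) inclusive
    (1,6)@(3, 13): e=[17,6,5] → X
    (2,6)@(5, 13): e=[-3,22,9] → .
    (1,7)@(3, 15): e=[15,2,11] → X
    (2,7)@(5, 15): e=[-5,18,15] → .
    (1,8)@(3, 17): e=[13,-2,17] → .
  covered (2 px):
    . . . . .
    . . . . .
    . . . . .
    . . . . .
    . . . . .
    . . . . .
    . X . . .
    . X . . .
    . . . . .
    . . . . .
T2:
  2·area = 91  (B↔C swapped to make it positive)
  edge (3, 9)→(10, 3): d=(7,-6) inclusive
  edge (10, 3)→(10, 16): d=(0,13) inclusive
  edge (10, 16)→(3, 9): d=(-7,-7) inclusive
    (4,2)@(9, 5): e=[8,13,70] → X
    (0,3)@(1, 7): e=[-26,117,0] → .  [on edge]
    (3,3)@(7, 7): e=[10,39,42] → X
    (1,4)@(3, 9): e=[0,91,0] → X  [on edge]
    (2,4)@(5, 9): e=[12,65,14] → X
    (1,5)@(3, 11): e=[14,91,-14] → .
    (2,5)@(5, 11): e=[26,65,0] → X  [on edge]
    (2,6)@(5, 13): e=[40,65,-14] → .
    (3,6)@(7, 13): e=[52,39,0] → X  [on edge]
    (3,7)@(7, 15): e=[66,39,-14] → .
    (4,7)@(9, 15): e=[78,13,0] → X  [on edge]
    (4,8)@(9, 17): e=[92,13,-14] → .
  covered (13 px):
    . . . . .
    . . . . .
    . . . . X
    . . . X X
    . X X X X
    . . X X X
    . . . X X
    . . . . X
    . . . . .
    . . . . .
T3:
  2·area = 104  (B↔C swapped to make it positive)
  edge (6, 18)→(0, 20): d=(-6,2) inclusive
  edge (0, 20)→(2, 2): d=(2,-18) inclusive
  edge (2, 2)→(6, 18): d=(4,16) inclusive
    (1,3)@(3, 7): e=[72,28,4] → X
    (2,3)@(5, 7): e=[68,64,-28] → .
    (1,4)@(3, 9): e=[60,32,12] → X
    (2,4)@(5, 9): e=[56,68,-20] → .
    (0,5)@(1, 11): e=[52,0,52] → X  [on edge]
    (2,5)@(5, 11): e=[44,72,-12] → .
    (0,6)@(1, 13): e=[40,4,60] → X
    (2,6)@(5, 13): e=[32,76,-4] → .
    (0,7)@(1, 15): e=[28,8,68] → X
    (2,7)@(5, 15): e=[20,80,4] → X
    (3,7)@(7, 15): e=[16,116,-28] → .
    (0,8)@(1, 17): e=[16,12,76] → X
    (4,8)@(9, 17): e=[0,156,-52] → .  [on edge]
    (1,9)@(3, 19): e=[0,52,52] → X  [on edge]
  covered (14 px):
    . . . . .
    . . . . .
    . . . . .
    . X . . .
    . X . . .
    X X . . .
    X X . . .
    X X X . .
    X X X . .
    X X . . .

Z-buffer (winner per pixel, '.' = empty):
  . . . . .
  . . . 0 .
  . . . . 2
  . 3 . 2 2
  . 3 2 2 2
  3 3 2 2 2
  3 3 . 2 2
  3 3 3 . 2
  3 3 3 . .
  3 3 . . .

Final: 0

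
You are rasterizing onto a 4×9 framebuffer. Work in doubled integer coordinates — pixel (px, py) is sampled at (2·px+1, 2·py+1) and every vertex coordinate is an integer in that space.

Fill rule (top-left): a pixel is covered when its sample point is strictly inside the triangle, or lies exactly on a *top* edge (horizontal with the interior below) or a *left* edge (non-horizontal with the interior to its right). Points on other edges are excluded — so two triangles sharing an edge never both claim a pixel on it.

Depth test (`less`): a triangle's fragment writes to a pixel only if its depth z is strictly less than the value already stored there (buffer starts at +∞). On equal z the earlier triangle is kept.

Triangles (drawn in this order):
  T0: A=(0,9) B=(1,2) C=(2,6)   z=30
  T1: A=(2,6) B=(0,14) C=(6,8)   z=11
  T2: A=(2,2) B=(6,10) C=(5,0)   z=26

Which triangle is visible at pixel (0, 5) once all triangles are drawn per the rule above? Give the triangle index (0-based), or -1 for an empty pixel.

T0:
  2·area = 11
  edge (0, 9)→(1, 2): d=(1,-7) top-left  bias=+0
  edge (1, 2)→(2, 6): d=(1,4) right/bottom  bias=-1
  edge (2, 6)→(0, 9): d=(-2,3) right/bottom  bias=-1
    (0,1)@(1, 3): e=[1,1,9] → #
    (1,1)@(3, 3): e=[15,-7,3] → ·
    (0,2)@(1, 5): e=[3,3,5] → #
    (1,2)@(3, 5): e=[17,-5,-1] → ·
    (0,3)@(1, 7): e=[5,5,1] → #
    (1,3)@(3, 7): e=[19,-3,-5] → ·
    (0,4)@(1, 9): e=[7,7,-3] → ·
  covered (3 px):
    · · · ·
    # · · ·
    # · · ·
    # · · ·
    · · · ·
    · · · ·
    · · · ·
    · · · ·
    · · · ·
T1:
  2·area = 36  (B↔C swapped to make it positive)
  edge (2, 6)→(6, 8): d=(4,2) right/bottom  bias=-1
  edge (6, 8)→(0, 14): d=(-6,6) right/bottom  bias=-1
  edge (0, 14)→(2, 6): d=(2,-8) top-left  bias=+0
    (1,3)@(3, 7): e=[2,24,10] → #
    (2,3)@(5, 7): e=[-2,12,26] → ·
    (3,3)@(7, 7): e=[-6,0,42] → ·  [on edge]
    (1,4)@(3, 9): e=[10,12,14] → #
    (2,4)@(5, 9): e=[6,0,30] → ·  [on edge]
    (0,5)@(1, 11): e=[22,12,2] → #
    (1,5)@(3, 11): e=[18,0,18] → ·  [on edge]
    (0,6)@(1, 13): e=[30,0,6] → ·  [on edge]
  covered (3 px):
    · · · ·
    · · · ·
    · · · ·
    · # · ·
    · # · ·
    # · · ·
    · · · ·
    · · · ·
    · · · ·
T2:
  2·area = 32  (B↔C swapped to make it positive)
  edge (2, 2)→(5, 0): d=(3,-2) top-left  bias=+0
  edge (5, 0)→(6, 10): d=(1,10) right/bottom  bias=-1
  edge (6, 10)→(2, 2): d=(-4,-8) top-left  bias=+0
    (2,0)@(5, 1): e=[3,1,28] → #
    (3,0)@(7, 1): e=[7,-19,44] → ·
    (1,1)@(3, 3): e=[5,23,4] → #
    (3,1)@(7, 3): e=[13,-17,36] → ·
    (1,2)@(3, 5): e=[11,25,-4] → ·
    (2,2)@(5, 5): e=[15,5,12] → #
    (3,2)@(7, 5): e=[19,-15,28] → ·
    (2,3)@(5, 7): e=[21,7,4] → #
    (3,3)@(7, 7): e=[25,-13,20] → ·
    (2,4)@(5, 9): e=[27,9,-4] → ·
  covered (5 px):
    · · # ·
    · # # ·
    · · # ·
    · · # ·
    · · · ·
    · · · ·
    · · · ·
    · · · ·
    · · · ·

Z-buffer (winner per pixel, '.' = empty):
  . . 2 .
  0 2 2 .
  0 . 2 .
  0 1 2 .
  . 1 . .
  1 . . .
  . . . .
  . . . .
  . . . .

Answer: 1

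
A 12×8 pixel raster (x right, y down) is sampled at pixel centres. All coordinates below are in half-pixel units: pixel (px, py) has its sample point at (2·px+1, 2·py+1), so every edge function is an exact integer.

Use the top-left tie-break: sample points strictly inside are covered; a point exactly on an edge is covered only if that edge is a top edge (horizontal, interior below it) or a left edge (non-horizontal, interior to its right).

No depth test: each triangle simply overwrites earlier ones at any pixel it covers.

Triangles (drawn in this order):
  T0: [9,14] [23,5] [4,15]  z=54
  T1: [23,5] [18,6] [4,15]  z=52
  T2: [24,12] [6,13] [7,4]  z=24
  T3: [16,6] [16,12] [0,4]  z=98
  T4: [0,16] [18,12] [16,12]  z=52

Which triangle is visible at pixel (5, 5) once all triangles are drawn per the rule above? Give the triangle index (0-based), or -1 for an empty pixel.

T0:
  2·area = 31  (B↔C swapped to make it positive)
  edge (9, 14)→(4, 15): d=(-5,1) right/bottom  bias=-1
  edge (4, 15)→(23, 5): d=(19,-10) top-left  bias=+0
  edge (23, 5)→(9, 14): d=(-14,9) right/bottom  bias=-1
    (11,2)@(23, 5): e=[31,0,0] → ·  [on edge]
    (6,5)@(13, 11): e=[11,14,6] → #
    (7,5)@(15, 11): e=[9,34,-12] → ·
    (4,6)@(9, 13): e=[5,12,14] → #
    (5,6)@(11, 13): e=[3,32,-4] → ·
    (6,6)@(13, 13): e=[1,52,-22] → ·
    (4,7)@(9, 15): e=[-5,50,-14] → ·
  covered (2 px):
    · · · · · · · · · · · ·
    · · · · · · · · · · · ·
    · · · · · · · · · · · ·
    · · · · · · · · · · · ·
    · · · · · · · · · · · ·
    · · · · · · # · · · · ·
    · · · · # · · · · · · ·
    · · · · · · · · · · · ·
T1:
  2·area = 31  (B↔C swapped to make it positive)
  edge (23, 5)→(4, 15): d=(-19,10) right/bottom  bias=-1
  edge (4, 15)→(18, 6): d=(14,-9) top-left  bias=+0
  edge (18, 6)→(23, 5): d=(5,-1) top-left  bias=+0
    (11,2)@(23, 5): e=[0,31,0] → ·  [on edge]
    (6,3)@(13, 7): e=[62,-31,0] → ·  [on edge]
    (8,3)@(17, 7): e=[22,5,4] → #
    (9,3)@(19, 7): e=[2,23,6] → #
    (10,3)@(21, 7): e=[-18,41,8] → ·
    (1,4)@(3, 9): e=[124,-93,0] → ·  [on edge]
    (7,4)@(15, 9): e=[4,15,12] → #
    (8,4)@(17, 9): e=[-16,33,14] → ·
    (9,4)@(19, 9): e=[-36,51,16] → ·
    (5,5)@(11, 11): e=[6,7,18] → #
    (6,5)@(13, 11): e=[-14,25,20] → ·
    (7,5)@(15, 11): e=[-34,43,22] → ·
  covered (4 px):
    · · · · · · · · · · · ·
    · · · · · · · · · · · ·
    · · · · · · · · · · · ·
    · · · · · · · · # # · ·
    · · · · · · · # · · · ·
    · · · · · # · · · · · ·
    · · · · · · · · · · · ·
    · · · · · · · · · · · ·
T2:
  2·area = 161
  edge (24, 12)→(6, 13): d=(-18,1) right/bottom  bias=-1
  edge (6, 13)→(7, 4): d=(1,-9) top-left  bias=+0
  edge (7, 4)→(24, 12): d=(17,8) right/bottom  bias=-1
    (3,2)@(7, 5): e=[143,1,17] → #
    (4,2)@(9, 5): e=[141,19,1] → #
    (5,2)@(11, 5): e=[139,37,-15] → ·
    (3,3)@(7, 7): e=[107,3,51] → #
    (5,3)@(11, 7): e=[103,39,19] → #
    (6,3)@(13, 7): e=[101,57,3] → #
    (7,3)@(15, 7): e=[99,75,-13] → ·
    (3,4)@(7, 9): e=[71,5,85] → #
    (7,4)@(15, 9): e=[63,77,21] → #
    (8,4)@(17, 9): e=[61,95,5] → #
    (9,4)@(19, 9): e=[59,113,-11] → ·
    (3,5)@(7, 11): e=[35,7,119] → #
  covered (20 px):
    · · · · · · · · · · · ·
    · · · · · · · · · · · ·
    · · · # # · · · · · · ·
    · · · # # # # · · · · ·
    · · · # # # # # # · · ·
    · · · # # # # # # # # ·
    · · · · · · · · · · · ·
    · · · · · · · · · · · ·
T3:
  2·area = 96
  edge (16, 6)→(16, 12): d=(0,6) right/bottom  bias=-1
  edge (16, 12)→(0, 4): d=(-16,-8) top-left  bias=+0
  edge (0, 4)→(16, 6): d=(16,2) right/bottom  bias=-1
    (1,2)@(3, 5): e=[78,8,10] → #
    (2,2)@(5, 5): e=[66,24,6] → #
    (3,2)@(7, 5): e=[54,40,2] → #
    (4,2)@(9, 5): e=[42,56,-2] → ·
    (1,3)@(3, 7): e=[78,-24,42] → ·
    (2,3)@(5, 7): e=[66,-8,38] → ·
    (3,3)@(7, 7): e=[54,8,34] → #
    (4,3)@(9, 7): e=[42,24,30] → #
    (5,3)@(11, 7): e=[30,40,26] → #
    (6,3)@(13, 7): e=[18,56,22] → #
    (7,3)@(15, 7): e=[6,72,18] → #
    (8,3)@(17, 7): e=[-6,88,14] → ·
  covered (12 px):
    · · · · · · · · · · · ·
    · · · · · · · · · · · ·
    · # # # · · · · · · · ·
    · · · # # # # # · · · ·
    · · · · · # # # · · · ·
    · · · · · · · # · · · ·
    · · · · · · · · · · · ·
    · · · · · · · · · · · ·
T4:
  2·area = 8  (B↔C swapped to make it positive)
  edge (0, 16)→(16, 12): d=(16,-4) top-left  bias=+0
  edge (16, 12)→(18, 12): d=(2,0) top-left  bias=+0
  edge (18, 12)→(0, 16): d=(-18,4) right/bottom  bias=-1
    (6,6)@(13, 13): e=[4,2,2] → #
    (7,6)@(15, 13): e=[12,2,-6] → ·
    (6,7)@(13, 15): e=[36,6,-34] → ·
  covered (1 px):
    · · · · · · · · · · · ·
    · · · · · · · · · · · ·
    · · · · · · · · · · · ·
    · · · · · · · · · · · ·
    · · · · · · · · · · · ·
    · · · · · · · · · · · ·
    · · · · · · # · · · · ·
    · · · · · · · · · · · ·

Z-buffer (winner per pixel, '.' = empty):
  . . . . . . . . . . . .
  . . . . . . . . . . . .
  . 3 3 3 2 . . . . . . .
  . . . 3 3 3 3 3 1 1 . .
  . . . 2 2 3 3 3 2 . . .
  . . . 2 2 2 2 3 2 2 2 .
  . . . . 0 . 4 . . . . .
  . . . . . . . . . . . .

Answer: 2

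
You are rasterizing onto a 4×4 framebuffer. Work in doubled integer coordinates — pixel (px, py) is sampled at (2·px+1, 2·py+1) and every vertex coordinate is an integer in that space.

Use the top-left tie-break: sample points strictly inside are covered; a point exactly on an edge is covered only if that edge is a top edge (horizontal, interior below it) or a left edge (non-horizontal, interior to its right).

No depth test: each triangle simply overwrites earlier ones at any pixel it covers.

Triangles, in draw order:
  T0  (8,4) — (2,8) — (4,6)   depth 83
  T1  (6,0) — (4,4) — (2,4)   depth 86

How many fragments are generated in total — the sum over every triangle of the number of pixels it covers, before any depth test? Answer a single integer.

T0:
  2·area = 4
  edge (8, 4)→(2, 8): d=(-6,4) right/bottom  bias=-1
  edge (2, 8)→(4, 6): d=(2,-2) top-left  bias=+0
  edge (4, 6)→(8, 4): d=(4,-2) top-left  bias=+0
    (3,1)@(7, 3): e=[10,0,-6] → ·  [on edge]
    (2,2)@(5, 5): e=[6,0,-2] → ·  [on edge]
    (1,3)@(3, 7): e=[2,0,2] → #  [on edge]
    (2,3)@(5, 7): e=[-6,4,6] → ·
  covered (1 px):
    · · · ·
    · · · ·
    · · · ·
    · # · ·
T1:
  2·area = 8
  edge (6, 0)→(4, 4): d=(-2,4) right/bottom  bias=-1
  edge (4, 4)→(2, 4): d=(-2,0) right/bottom  bias=-1
  edge (2, 4)→(6, 0): d=(4,-4) top-left  bias=+0
    (2,0)@(5, 1): e=[2,6,0] → #  [on edge]
    (3,0)@(7, 1): e=[-6,6,8] → ·
    (1,1)@(3, 3): e=[6,2,0] → #  [on edge]
    (2,1)@(5, 3): e=[-2,2,8] → ·
    (0,2)@(1, 5): e=[10,-2,0] → ·  [on edge]
    (1,2)@(3, 5): e=[2,-2,8] → ·
  covered (2 px):
    · · # ·
    · # · ·
    · · · ·
    · · · ·

Answer: 3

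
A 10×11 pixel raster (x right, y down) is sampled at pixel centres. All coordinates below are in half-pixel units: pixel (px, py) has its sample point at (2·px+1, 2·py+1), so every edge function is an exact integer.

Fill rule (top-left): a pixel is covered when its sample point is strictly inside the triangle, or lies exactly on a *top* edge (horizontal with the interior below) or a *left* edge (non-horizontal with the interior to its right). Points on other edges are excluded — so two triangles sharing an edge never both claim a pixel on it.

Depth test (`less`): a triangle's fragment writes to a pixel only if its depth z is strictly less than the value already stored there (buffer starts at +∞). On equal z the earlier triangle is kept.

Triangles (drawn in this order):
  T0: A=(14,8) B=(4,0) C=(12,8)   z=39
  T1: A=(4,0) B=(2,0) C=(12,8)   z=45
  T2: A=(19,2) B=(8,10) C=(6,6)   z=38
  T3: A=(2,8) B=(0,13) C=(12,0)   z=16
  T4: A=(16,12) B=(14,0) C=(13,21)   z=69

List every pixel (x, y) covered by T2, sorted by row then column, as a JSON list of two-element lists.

T0:
  2·area = 16  (B↔C swapped to make it positive)
  edge (14, 8)→(12, 8): d=(-2,0) right/bottom  bias=-1
  edge (12, 8)→(4, 0): d=(-8,-8) top-left  bias=+0
  edge (4, 0)→(14, 8): d=(10,8) right/bottom  bias=-1
    (2,0)@(5, 1): e=[14,0,2] → #  [on edge]
    (3,0)@(7, 1): e=[14,16,-14] → ·
    (2,1)@(5, 3): e=[10,-16,22] → ·
    (3,1)@(7, 3): e=[10,0,6] → #  [on edge]
    (4,1)@(9, 3): e=[10,16,-10] → ·
    (3,2)@(7, 5): e=[6,-16,26] → ·
    (4,2)@(9, 5): e=[6,0,10] → #  [on edge]
    (5,2)@(11, 5): e=[6,16,-6] → ·
    (4,3)@(9, 7): e=[2,-16,30] → ·
    (5,3)@(11, 7): e=[2,0,14] → #  [on edge]
    (6,3)@(13, 7): e=[2,16,-2] → ·
    (5,4)@(11, 9): e=[-2,-16,34] → ·
    (6,4)@(13, 9): e=[-2,0,18] → ·  [on edge]
    (7,5)@(15, 11): e=[-6,0,22] → ·  [on edge]
    (8,6)@(17, 13): e=[-10,0,26] → ·  [on edge]
    (9,7)@(19, 15): e=[-14,0,30] → ·  [on edge]
  covered (4 px):
    · · # · · · · · · ·
    · · · # · · · · · ·
    · · · · # · · · · ·
    · · · · · # · · · ·
    · · · · · · · · · ·
    · · · · · · · · · ·
    · · · · · · · · · ·
    · · · · · · · · · ·
    · · · · · · · · · ·
    · · · · · · · · · ·
    · · · · · · · · · ·
T1:
  2·area = 16  (B↔C swapped to make it positive)
  edge (4, 0)→(12, 8): d=(8,8) right/bottom  bias=-1
  edge (12, 8)→(2, 0): d=(-10,-8) top-left  bias=+0
  edge (2, 0)→(4, 0): d=(2,0) top-left  bias=+0
    (2,0)@(5, 1): e=[0,14,2] → ·  [on edge]
    (3,1)@(7, 3): e=[0,10,6] → ·  [on edge]
    (4,2)@(9, 5): e=[0,6,10] → ·  [on edge]
    (5,3)@(11, 7): e=[0,2,14] → ·  [on edge]
    (6,4)@(13, 9): e=[0,-2,18] → ·  [on edge]
    (7,5)@(15, 11): e=[0,-6,22] → ·  [on edge]
    (8,6)@(17, 13): e=[0,-10,26] → ·  [on edge]
    (9,7)@(19, 15): e=[0,-14,30] → ·  [on edge]
  covered (0 px):
    · · · · · · · · · ·
    · · · · · · · · · ·
    · · · · · · · · · ·
    · · · · · · · · · ·
    · · · · · · · · · ·
    · · · · · · · · · ·
    · · · · · · · · · ·
    · · · · · · · · · ·
    · · · · · · · · · ·
    · · · · · · · · · ·
    · · · · · · · · · ·
T2:
  2·area = 60
  edge (19, 2)→(8, 10): d=(-11,8) right/bottom  bias=-1
  edge (8, 10)→(6, 6): d=(-2,-4) top-left  bias=+0
  edge (6, 6)→(19, 2): d=(13,-4) top-left  bias=+0
    (8,1)@(17, 3): e=[5,50,5] → #
    (9,1)@(19, 3): e=[-11,58,13] → ·
    (5,2)@(11, 5): e=[31,22,7] → #
    (6,2)@(13, 5): e=[15,30,15] → #
    (7,2)@(15, 5): e=[-1,38,23] → ·
    (8,2)@(17, 5): e=[-17,46,31] → ·
    (3,3)@(7, 7): e=[41,2,17] → #
    (4,3)@(9, 7): e=[25,10,25] → #
    (6,3)@(13, 7): e=[-7,26,41] → ·
    (3,4)@(7, 9): e=[19,-2,43] → ·
    (4,4)@(9, 9): e=[3,6,51] → #
    (5,4)@(11, 9): e=[-13,14,59] → ·
  covered (7 px):
    · · · · · · · · · ·
    · · · · · · · · # ·
    · · · · · # # · · ·
    · · · # # # · · · ·
    · · · · # · · · · ·
    · · · · · · · · · ·
    · · · · · · · · · ·
    · · · · · · · · · ·
    · · · · · · · · · ·
    · · · · · · · · · ·
    · · · · · · · · · ·
T3:
  2·area = 34  (B↔C swapped to make it positive)
  edge (2, 8)→(12, 0): d=(10,-8) top-left  bias=+0
  edge (12, 0)→(0, 13): d=(-12,13) right/bottom  bias=-1
  edge (0, 13)→(2, 8): d=(2,-5) top-left  bias=+0
    (5,0)@(11, 1): e=[2,1,31] → #
    (6,0)@(13, 1): e=[18,-25,41] → ·
    (4,1)@(9, 3): e=[6,3,25] → #
    (5,1)@(11, 3): e=[22,-23,35] → ·
    (3,2)@(7, 5): e=[10,5,19] → #
    (4,2)@(9, 5): e=[26,-21,29] → ·
    (2,3)@(5, 7): e=[14,7,13] → #
    (3,3)@(7, 7): e=[30,-19,23] → ·
    (1,4)@(3, 9): e=[18,9,7] → #
    (2,4)@(5, 9): e=[34,-17,17] → ·
    (0,5)@(1, 11): e=[22,11,1] → #
    (1,5)@(3, 11): e=[38,-15,11] → ·
  covered (6 px):
    · · · · · # · · · ·
    · · · · # · · · · ·
    · · · # · · · · · ·
    · · # · · · · · · ·
    · # · · · · · · · ·
    # · · · · · · · · ·
    · · · · · · · · · ·
    · · · · · · · · · ·
    · · · · · · · · · ·
    · · · · · · · · · ·
    · · · · · · · · · ·
T4:
  2·area = 54  (B↔C swapped to make it positive)
  edge (16, 12)→(13, 21): d=(-3,9) right/bottom  bias=-1
  edge (13, 21)→(14, 0): d=(1,-21) top-left  bias=+0
  edge (14, 0)→(16, 12): d=(2,12) right/bottom  bias=-1
    (9,1)@(19, 3): e=[0,108,-54] → ·  [on edge]
    (7,3)@(15, 7): e=[24,28,2] → #
    (8,3)@(17, 7): e=[6,70,-22] → ·
    (7,4)@(15, 9): e=[18,30,6] → #
    (8,4)@(17, 9): e=[0,72,-18] → ·  [on edge]
    (7,5)@(15, 11): e=[12,32,10] → #
    (8,5)@(17, 11): e=[-6,74,-14] → ·
    (7,6)@(15, 13): e=[6,34,14] → #
    (8,6)@(17, 13): e=[-12,76,-10] → ·
    (7,7)@(15, 15): e=[0,36,18] → ·  [on edge]
    (6,10)@(13, 21): e=[0,0,54] → ·  [on edge]
  covered (4 px):
    · · · · · · · · · ·
    · · · · · · · · · ·
    · · · · · · · · · ·
    · · · · · · · # · ·
    · · · · · · · # · ·
    · · · · · · · # · ·
    · · · · · · · # · ·
    · · · · · · · · · ·
    · · · · · · · · · ·
    · · · · · · · · · ·
    · · · · · · · · · ·

Final: [[8,1],[5,2],[6,2],[3,3],[4,3],[5,3],[4,4]]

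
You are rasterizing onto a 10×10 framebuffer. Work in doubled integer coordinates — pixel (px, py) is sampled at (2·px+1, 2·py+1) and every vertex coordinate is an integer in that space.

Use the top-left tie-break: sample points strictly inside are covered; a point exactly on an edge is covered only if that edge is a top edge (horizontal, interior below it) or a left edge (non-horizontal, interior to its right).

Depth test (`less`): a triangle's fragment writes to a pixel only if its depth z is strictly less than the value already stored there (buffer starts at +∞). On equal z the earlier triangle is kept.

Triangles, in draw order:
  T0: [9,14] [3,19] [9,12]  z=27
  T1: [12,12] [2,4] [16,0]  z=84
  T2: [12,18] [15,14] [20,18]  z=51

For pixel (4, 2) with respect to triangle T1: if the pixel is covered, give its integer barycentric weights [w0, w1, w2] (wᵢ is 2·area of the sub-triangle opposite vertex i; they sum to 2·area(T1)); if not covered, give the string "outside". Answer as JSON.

T0:
  2·area = 12
  edge (9, 14)→(3, 19): d=(-6,5) right/bottom  bias=-1
  edge (3, 19)→(9, 12): d=(6,-7) top-left  bias=+0
  edge (9, 12)→(9, 14): d=(0,2) right/bottom  bias=-1
    (4,0)@(9, 1): e=[78,-66,0] → ·  [on edge]
    (4,1)@(9, 3): e=[66,-54,0] → ·  [on edge]
    (4,2)@(9, 5): e=[54,-42,0] → ·  [on edge]
    (7,2)@(15, 5): e=[24,0,-12] → ·  [on edge]
    (4,3)@(9, 7): e=[42,-30,0] → ·  [on edge]
    (4,4)@(9, 9): e=[30,-18,0] → ·  [on edge]
    (7,4)@(15, 9): e=[0,24,-12] → ·  [on edge]
    (4,5)@(9, 11): e=[18,-6,0] → ·  [on edge]
    (4,6)@(9, 13): e=[6,6,0] → ·  [on edge]
    (3,7)@(7, 15): e=[4,4,4] → █
    (4,7)@(9, 15): e=[-6,18,0] → ·  [on edge]
    (2,8)@(5, 17): e=[2,2,8] → █
    (4,8)@(9, 17): e=[-18,30,0] → ·  [on edge]
    (1,9)@(3, 19): e=[0,0,12] → ·  [on edge]
    (4,9)@(9, 19): e=[-30,42,0] → ·  [on edge]
  covered (2 px):
    · · · · · · · · · ·
    · · · · · · · · · ·
    · · · · · · · · · ·
    · · · · · · · · · ·
    · · · · · · · · · ·
    · · · · · · · · · ·
    · · · · · · · · · ·
    · · · █ · · · · · ·
    · · █ · · · · · · ·
    · · · · · · · · · ·
T1:
  2·area = 152
  edge (12, 12)→(2, 4): d=(-10,-8) top-left  bias=+0
  edge (2, 4)→(16, 0): d=(14,-4) top-left  bias=+0
  edge (16, 0)→(12, 12): d=(-4,12) right/bottom  bias=-1
    (6,0)@(13, 1): e=[118,2,32] → █
    (7,0)@(15, 1): e=[134,10,8] → █
    (8,0)@(17, 1): e=[150,18,-16] → ·
    (3,1)@(7, 3): e=[50,6,96] → █
    (4,1)@(9, 3): e=[66,14,72] → █
    (5,1)@(11, 3): e=[82,22,48] → █
    (7,1)@(15, 3): e=[114,38,0] → ·  [on edge]
    (2,2)@(5, 5): e=[14,26,112] → █
    (7,2)@(15, 5): e=[94,66,-8] → ·
    (2,3)@(5, 7): e=[-6,54,104] → ·
    (3,3)@(7, 7): e=[10,62,80] → █
    (7,3)@(15, 7): e=[74,94,-16] → ·
    (6,4)@(13, 9): e=[38,114,0] → ·  [on edge]
    (5,7)@(11, 15): e=[-38,190,0] → ·  [on edge]
  covered (18 px):
    · · · · · · █ █ · ·
    · · · █ █ █ █ · · ·
    · · █ █ █ █ █ · · ·
    · · · █ █ █ █ · · ·
    · · · · █ █ · · · ·
    · · · · · █ · · · ·
    · · · · · · · · · ·
    · · · · · · · · · ·
    · · · · · · · · · ·
    · · · · · · · · · ·
T2:
  2·area = 32
  edge (12, 18)→(15, 14): d=(3,-4) top-left  bias=+0
  edge (15, 14)→(20, 18): d=(5,4) right/bottom  bias=-1
  edge (20, 18)→(12, 18): d=(-8,0) right/bottom  bias=-1
    (7,7)@(15, 15): e=[3,5,24] → █
    (8,7)@(17, 15): e=[11,-3,24] → ·
    (6,8)@(13, 17): e=[1,23,8] → █
    (8,8)@(17, 17): e=[17,7,8] → █
    (9,8)@(19, 17): e=[25,-1,8] → ·
    (6,9)@(13, 19): e=[7,33,-8] → ·
    (7,9)@(15, 19): e=[15,25,-8] → ·
    (8,9)@(17, 19): e=[23,17,-8] → ·
  covered (4 px):
    · · · · · · · · · ·
    · · · · · · · · · ·
    · · · · · · · · · ·
    · · · · · · · · · ·
    · · · · · · · · · ·
    · · · · · · · · · ·
    · · · · · · · · · ·
    · · · · · · · █ · ·
    · · · · · · █ █ █ ·
    · · · · · · · · · ·

Answer: [42,64,46]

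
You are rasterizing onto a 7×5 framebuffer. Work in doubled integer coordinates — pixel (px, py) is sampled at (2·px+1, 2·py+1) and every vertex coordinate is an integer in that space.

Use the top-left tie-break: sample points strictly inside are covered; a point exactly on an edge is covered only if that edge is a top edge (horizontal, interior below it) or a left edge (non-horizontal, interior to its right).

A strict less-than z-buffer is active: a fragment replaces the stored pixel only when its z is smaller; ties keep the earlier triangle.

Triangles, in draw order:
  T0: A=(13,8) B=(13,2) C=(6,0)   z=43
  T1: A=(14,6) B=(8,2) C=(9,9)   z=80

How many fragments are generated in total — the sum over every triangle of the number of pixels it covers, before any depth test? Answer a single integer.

T0:
  2·area = 42  (B↔C swapped to make it positive)
  edge (13, 8)→(6, 0): d=(-7,-8) top-left  bias=+0
  edge (6, 0)→(13, 2): d=(7,2) right/bottom  bias=-1
  edge (13, 2)→(13, 8): d=(0,6) right/bottom  bias=-1
    (3,0)@(7, 1): e=[1,5,36] → #
    (4,0)@(9, 1): e=[17,1,24] → #
    (5,0)@(11, 1): e=[33,-3,12] → ·
    (6,0)@(13, 1): e=[49,-7,0] → ·  [on edge]
    (3,1)@(7, 3): e=[-13,19,36] → ·
    (4,1)@(9, 3): e=[3,15,24] → #
    (5,1)@(11, 3): e=[19,11,12] → #
    (6,1)@(13, 3): e=[35,7,0] → ·  [on edge]
    (4,2)@(9, 5): e=[-11,29,24] → ·
    (5,2)@(11, 5): e=[5,25,12] → #
    (6,2)@(13, 5): e=[21,21,0] → ·  [on edge]
    (5,3)@(11, 7): e=[-9,39,12] → ·
    (6,3)@(13, 7): e=[7,35,0] → ·  [on edge]
    (6,4)@(13, 9): e=[-7,49,0] → ·  [on edge]
  covered (5 px):
    · · · # # · ·
    · · · · # # ·
    · · · · · # ·
    · · · · · · ·
    · · · · · · ·
T1:
  2·area = 38  (B↔C swapped to make it positive)
  edge (14, 6)→(9, 9): d=(-5,3) right/bottom  bias=-1
  edge (9, 9)→(8, 2): d=(-1,-7) top-left  bias=+0
  edge (8, 2)→(14, 6): d=(6,4) right/bottom  bias=-1
    (4,1)@(9, 3): e=[30,6,2] → #
    (5,1)@(11, 3): e=[24,20,-6] → ·
    (4,2)@(9, 5): e=[20,4,14] → #
    (5,2)@(11, 5): e=[14,18,6] → #
    (6,2)@(13, 5): e=[8,32,-2] → ·
    (4,3)@(9, 7): e=[10,2,26] → #
    (6,3)@(13, 7): e=[-2,30,10] → ·
    (4,4)@(9, 9): e=[0,0,38] → ·  [on edge]
    (5,4)@(11, 9): e=[-6,14,30] → ·
  covered (5 px):
    · · · · · · ·
    · · · · # · ·
    · · · · # # ·
    · · · · # # ·
    · · · · · · ·

Final: 10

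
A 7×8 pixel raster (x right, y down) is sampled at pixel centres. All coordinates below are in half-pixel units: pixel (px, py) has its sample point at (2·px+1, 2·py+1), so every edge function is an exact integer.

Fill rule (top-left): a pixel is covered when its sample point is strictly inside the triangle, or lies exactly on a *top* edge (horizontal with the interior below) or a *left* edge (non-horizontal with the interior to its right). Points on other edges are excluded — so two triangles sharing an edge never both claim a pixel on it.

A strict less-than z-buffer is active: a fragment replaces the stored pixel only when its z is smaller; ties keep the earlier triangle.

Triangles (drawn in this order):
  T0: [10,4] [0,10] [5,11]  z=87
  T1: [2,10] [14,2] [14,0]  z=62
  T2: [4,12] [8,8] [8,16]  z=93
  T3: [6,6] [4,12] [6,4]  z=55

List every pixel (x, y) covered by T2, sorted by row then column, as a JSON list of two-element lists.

T0:
  2·area = 40  (B↔C swapped to make it positive)
  edge (10, 4)→(5, 11): d=(-5,7) right/bottom  bias=-1
  edge (5, 11)→(0, 10): d=(-5,-1) top-left  bias=+0
  edge (0, 10)→(10, 4): d=(10,-6) top-left  bias=+0
    (4,2)@(9, 5): e=[2,34,4] → █
    (5,2)@(11, 5): e=[-12,36,16] → ·
    (2,3)@(5, 7): e=[20,20,0] → █  [on edge]
    (3,3)@(7, 7): e=[6,22,12] → █
    (4,3)@(9, 7): e=[-8,24,24] → ·
    (1,4)@(3, 9): e=[24,8,8] → █
    (3,4)@(7, 9): e=[-4,12,32] → ·
    (1,5)@(3, 11): e=[14,-2,28] → ·
    (2,5)@(5, 11): e=[0,0,40] → ·  [on edge]
  covered (5 px):
    · · · · · · ·
    · · · · · · ·
    · · · · █ · ·
    · · █ █ · · ·
    · █ █ · · · ·
    · · · · · · ·
    · · · · · · ·
    · · · · · · ·
T1:
  2·area = 24  (B↔C swapped to make it positive)
  edge (2, 10)→(14, 0): d=(12,-10) top-left  bias=+0
  edge (14, 0)→(14, 2): d=(0,2) right/bottom  bias=-1
  edge (14, 2)→(2, 10): d=(-12,8) right/bottom  bias=-1
    (6,0)@(13, 1): e=[2,2,20] → █
    (5,1)@(11, 3): e=[6,6,12] → █
    (6,1)@(13, 3): e=[26,2,-4] → ·
    (4,2)@(9, 5): e=[10,10,4] → █
    (5,2)@(11, 5): e=[30,6,-12] → ·
    (4,3)@(9, 7): e=[34,10,-20] → ·
  covered (3 px):
    · · · · · · █
    · · · · · █ ·
    · · · · █ · ·
    · · · · · · ·
    · · · · · · ·
    · · · · · · ·
    · · · · · · ·
    · · · · · · ·
T2:
  2·area = 32
  edge (4, 12)→(8, 8): d=(4,-4) top-left  bias=+0
  edge (8, 8)→(8, 16): d=(0,8) right/bottom  bias=-1
  edge (8, 16)→(4, 12): d=(-4,-4) top-left  bias=+0
    (6,1)@(13, 3): e=[0,-40,72] → ·  [on edge]
    (5,2)@(11, 5): e=[0,-24,56] → ·  [on edge]
    (4,3)@(9, 7): e=[0,-8,40] → ·  [on edge]
    (0,4)@(1, 9): e=[-24,56,0] → ·  [on edge]
    (3,4)@(7, 9): e=[0,8,24] → █  [on edge]
    (4,4)@(9, 9): e=[8,-8,32] → ·
    (1,5)@(3, 11): e=[-8,40,0] → ·  [on edge]
    (2,5)@(5, 11): e=[0,24,8] → █  [on edge]
    (4,5)@(9, 11): e=[16,-8,24] → ·
    (1,6)@(3, 13): e=[0,40,-8] → ·  [on edge]
    (2,6)@(5, 13): e=[8,24,0] → █  [on edge]
    (4,6)@(9, 13): e=[24,-8,16] → ·
    (0,7)@(1, 15): e=[0,56,-24] → ·  [on edge]
    (3,7)@(7, 15): e=[24,8,0] → █  [on edge]
  covered (6 px):
    · · · · · · ·
    · · · · · · ·
    · · · · · · ·
    · · · · · · ·
    · · · █ · · ·
    · · █ █ · · ·
    · · █ █ · · ·
    · · · █ · · ·
T3:
  2·area = 4
  edge (6, 6)→(4, 12): d=(-2,6) right/bottom  bias=-1
  edge (4, 12)→(6, 4): d=(2,-8) top-left  bias=+0
  edge (6, 4)→(6, 6): d=(0,2) right/bottom  bias=-1
    (3,1)@(7, 3): e=[0,6,-2] → ·  [on edge]
    (2,4)@(5, 9): e=[0,2,2] → ·  [on edge]
    (1,7)@(3, 15): e=[0,-2,6] → ·  [on edge]
  covered (0 px):
    · · · · · · ·
    · · · · · · ·
    · · · · · · ·
    · · · · · · ·
    · · · · · · ·
    · · · · · · ·
    · · · · · · ·
    · · · · · · ·

Final: [[3,4],[2,5],[3,5],[2,6],[3,6],[3,7]]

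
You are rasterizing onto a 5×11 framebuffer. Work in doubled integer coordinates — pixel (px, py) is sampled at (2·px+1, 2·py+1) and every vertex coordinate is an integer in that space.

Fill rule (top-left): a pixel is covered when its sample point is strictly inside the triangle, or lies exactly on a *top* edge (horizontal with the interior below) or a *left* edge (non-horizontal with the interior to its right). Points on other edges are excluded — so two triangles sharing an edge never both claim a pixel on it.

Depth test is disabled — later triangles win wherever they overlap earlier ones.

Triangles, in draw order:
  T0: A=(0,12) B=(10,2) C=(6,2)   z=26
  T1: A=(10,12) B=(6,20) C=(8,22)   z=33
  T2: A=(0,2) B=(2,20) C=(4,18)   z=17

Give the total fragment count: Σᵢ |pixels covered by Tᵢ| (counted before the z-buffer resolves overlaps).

T0:
  2·area = 40  (B↔C swapped to make it positive)
  edge (0, 12)→(6, 2): d=(6,-10) top-left  bias=+0
  edge (6, 2)→(10, 2): d=(4,0) top-left  bias=+0
  edge (10, 2)→(0, 12): d=(-10,10) right/bottom  bias=-1
    (3,1)@(7, 3): e=[16,4,20] → X
    (4,1)@(9, 3): e=[36,4,0] → .  [on edge]
    (2,2)@(5, 5): e=[8,12,20] → X
    (3,2)@(7, 5): e=[28,12,0] → .  [on edge]
    (1,3)@(3, 7): e=[0,20,20] → X  [on edge]
    (2,3)@(5, 7): e=[20,20,0] → .  [on edge]
    (1,4)@(3, 9): e=[12,28,0] → .  [on edge]
    (0,5)@(1, 11): e=[4,36,0] → .  [on edge]
  covered (3 px):
    . . . . .
    . . . X .
    . . X . .
    . X . . .
    . . . . .
    . . . . .
    . . . . .
    . . . . .
    . . . . .
    . . . . .
    . . . . .
T1:
  2·area = 24  (B↔C swapped to make it positive)
  edge (10, 12)→(8, 22): d=(-2,10) right/bottom  bias=-1
  edge (8, 22)→(6, 20): d=(-2,-2) top-left  bias=+0
  edge (6, 20)→(10, 12): d=(4,-8) top-left  bias=+0
    (0,7)@(1, 15): e=[84,0,-60] → .  [on edge]
    (4,7)@(9, 15): e=[4,16,4] → X
    (1,8)@(3, 17): e=[60,0,-36] → .  [on edge]
    (4,8)@(9, 17): e=[0,12,12] → .  [on edge]
    (2,9)@(5, 19): e=[36,0,-12] → .  [on edge]
    (3,9)@(7, 19): e=[16,4,4] → X
    (4,9)@(9, 19): e=[-4,8,20] → .
    (3,10)@(7, 21): e=[12,0,12] → X  [on edge]
    (4,10)@(9, 21): e=[-8,4,28] → .
  covered (3 px):
    . . . . .
    . . . . .
    . . . . .
    . . . . .
    . . . . .
    . . . . .
    . . . . .
    . . . . X
    . . . . .
    . . . X .
    . . . X .
T2:
  2·area = 40  (B↔C swapped to make it positive)
  edge (0, 2)→(4, 18): d=(4,16) right/bottom  bias=-1
  edge (4, 18)→(2, 20): d=(-2,2) right/bottom  bias=-1
  edge (2, 20)→(0, 2): d=(-2,-18) top-left  bias=+0
    (0,3)@(1, 7): e=[4,28,8] → X
    (1,3)@(3, 7): e=[-28,24,44] → .
    (0,4)@(1, 9): e=[12,24,4] → X
    (1,4)@(3, 9): e=[-20,20,40] → .
    (0,5)@(1, 11): e=[20,20,0] → X  [on edge]
    (1,5)@(3, 11): e=[-12,16,36] → .
    (0,6)@(1, 13): e=[28,16,-4] → .
    (4,6)@(9, 13): e=[-100,0,140] → .  [on edge]
    (1,7)@(3, 15): e=[4,8,28] → X
    (2,7)@(5, 15): e=[-28,4,64] → .
    (3,7)@(7, 15): e=[-60,0,100] → .  [on edge]
    (1,8)@(3, 17): e=[12,4,24] → X
    (2,8)@(5, 17): e=[-20,0,60] → .  [on edge]
    (1,9)@(3, 19): e=[20,0,20] → .  [on edge]
    (0,10)@(1, 21): e=[60,0,-20] → .  [on edge]
  covered (5 px):
    . . . . .
    . . . . .
    . . . . .
    X . . . .
    X . . . .
    X . . . .
    . . . . .
    . X . . .
    . X . . .
    . . . . .
    . . . . .

Final: 11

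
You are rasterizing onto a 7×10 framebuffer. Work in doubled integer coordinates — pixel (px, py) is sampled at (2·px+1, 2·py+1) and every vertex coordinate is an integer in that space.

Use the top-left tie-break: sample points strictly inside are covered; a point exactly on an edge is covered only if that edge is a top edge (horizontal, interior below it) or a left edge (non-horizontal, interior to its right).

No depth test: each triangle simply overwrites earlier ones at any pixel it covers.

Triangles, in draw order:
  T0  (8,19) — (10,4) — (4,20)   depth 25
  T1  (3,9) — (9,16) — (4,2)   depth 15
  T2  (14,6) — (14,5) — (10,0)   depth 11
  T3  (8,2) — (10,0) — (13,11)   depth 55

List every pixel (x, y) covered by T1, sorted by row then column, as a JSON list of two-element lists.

T0:
  2·area = 58  (B↔C swapped to make it positive)
  edge (8, 19)→(4, 20): d=(-4,1) right/bottom  bias=-1
  edge (4, 20)→(10, 4): d=(6,-16) top-left  bias=+0
  edge (10, 4)→(8, 19): d=(-2,15) right/bottom  bias=-1
    (4,3)@(9, 7): e=[47,2,9] → █
    (5,3)@(11, 7): e=[45,34,-21] → ·
    (4,4)@(9, 9): e=[39,14,5] → █
    (5,4)@(11, 9): e=[37,46,-25] → ·
    (4,5)@(9, 11): e=[31,26,1] → █
    (5,5)@(11, 11): e=[29,58,-29] → ·
    (3,6)@(7, 13): e=[25,6,27] → █
    (4,6)@(9, 13): e=[23,38,-3] → ·
    (3,7)@(7, 15): e=[17,18,23] → █
    (4,7)@(9, 15): e=[15,50,-7] → ·
    (3,8)@(7, 17): e=[9,30,19] → █
    (4,8)@(9, 17): e=[7,62,-11] → ·
  covered (8 px):
    · · · · · · ·
    · · · · · · ·
    · · · · · · ·
    · · · · █ · ·
    · · · · █ · ·
    · · · · █ · ·
    · · · █ · · ·
    · · · █ · · ·
    · · · █ · · ·
    · · █ █ · · ·
T1:
  2·area = 49  (B↔C swapped to make it positive)
  edge (3, 9)→(4, 2): d=(1,-7) top-left  bias=+0
  edge (4, 2)→(9, 16): d=(5,14) right/bottom  bias=-1
  edge (9, 16)→(3, 9): d=(-6,-7) top-left  bias=+0
    (2,2)@(5, 5): e=[10,1,38] → █
    (3,2)@(7, 5): e=[24,-27,52] → ·
    (2,3)@(5, 7): e=[12,11,26] → █
    (3,3)@(7, 7): e=[26,-17,40] → ·
    (1,4)@(3, 9): e=[0,49,0] → █  [on edge]
    (3,4)@(7, 9): e=[28,-7,28] → ·
    (1,5)@(3, 11): e=[2,59,-12] → ·
    (2,5)@(5, 11): e=[16,31,2] → █
    (3,5)@(7, 11): e=[30,3,16] → █
    (4,5)@(9, 11): e=[44,-25,30] → ·
    (2,6)@(5, 13): e=[18,41,-10] → ·
    (3,6)@(7, 13): e=[32,13,4] → █
  covered (7 px):
    · · · · · · ·
    · · · · · · ·
    · · █ · · · ·
    · · █ · · · ·
    · █ █ · · · ·
    · · █ █ · · ·
    · · · █ · · ·
    · · · · · · ·
    · · · · · · ·
    · · · · · · ·
T2:
  2·area = 4  (B↔C swapped to make it positive)
  edge (14, 6)→(10, 0): d=(-4,-6) top-left  bias=+0
  edge (10, 0)→(14, 5): d=(4,5) right/bottom  bias=-1
  edge (14, 5)→(14, 6): d=(0,1) right/bottom  bias=-1
  covered (0 px):
    · · · · · · ·
    · · · · · · ·
    · · · · · · ·
    · · · · · · ·
    · · · · · · ·
    · · · · · · ·
    · · · · · · ·
    · · · · · · ·
    · · · · · · ·
    · · · · · · ·
T3:
  2·area = 28
  edge (8, 2)→(10, 0): d=(2,-2) top-left  bias=+0
  edge (10, 0)→(13, 11): d=(3,11) right/bottom  bias=-1
  edge (13, 11)→(8, 2): d=(-5,-9) top-left  bias=+0
    (4,0)@(9, 1): e=[0,14,14] → █  [on edge]
    (5,0)@(11, 1): e=[4,-8,32] → ·
    (3,1)@(7, 3): e=[0,42,-14] → ·  [on edge]
    (4,1)@(9, 3): e=[4,20,4] → █
    (5,1)@(11, 3): e=[8,-2,22] → ·
    (2,2)@(5, 5): e=[0,70,-42] → ·  [on edge]
    (4,2)@(9, 5): e=[8,26,-6] → ·
    (5,2)@(11, 5): e=[12,4,12] → █
    (6,2)@(13, 5): e=[16,-18,30] → ·
    (1,3)@(3, 7): e=[0,98,-70] → ·  [on edge]
    (5,3)@(11, 7): e=[16,10,2] → █
    (6,3)@(13, 7): e=[20,-12,20] → ·
    (0,4)@(1, 9): e=[0,126,-98] → ·  [on edge]
    (6,5)@(13, 11): e=[28,0,0] → ·  [on edge]
  covered (4 px):
    · · · · █ · ·
    · · · · █ · ·
    · · · · · █ ·
    · · · · · █ ·
    · · · · · · ·
    · · · · · · ·
    · · · · · · ·
    · · · · · · ·
    · · · · · · ·
    · · · · · · ·

Final: [[2,2],[2,3],[1,4],[2,4],[2,5],[3,5],[3,6]]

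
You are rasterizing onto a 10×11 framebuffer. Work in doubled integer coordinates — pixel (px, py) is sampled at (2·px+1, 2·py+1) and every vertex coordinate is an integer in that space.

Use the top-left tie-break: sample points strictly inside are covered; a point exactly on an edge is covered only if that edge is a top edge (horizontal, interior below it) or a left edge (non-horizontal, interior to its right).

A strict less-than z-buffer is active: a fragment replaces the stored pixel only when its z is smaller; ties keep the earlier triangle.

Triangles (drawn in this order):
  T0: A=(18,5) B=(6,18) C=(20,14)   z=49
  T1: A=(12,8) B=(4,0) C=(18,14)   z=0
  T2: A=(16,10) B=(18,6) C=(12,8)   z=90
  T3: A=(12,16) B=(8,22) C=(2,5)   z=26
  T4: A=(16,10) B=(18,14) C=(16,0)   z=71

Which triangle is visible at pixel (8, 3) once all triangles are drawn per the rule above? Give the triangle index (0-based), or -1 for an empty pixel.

T0:
  2·area = 134  (B↔C swapped to make it positive)
  edge (18, 5)→(20, 14): d=(2,9) right/bottom  bias=-1
  edge (20, 14)→(6, 18): d=(-14,4) right/bottom  bias=-1
  edge (6, 18)→(18, 5): d=(12,-13) top-left  bias=+0
    (8,3)@(17, 7): e=[13,110,11] → █
    (9,3)@(19, 7): e=[-5,102,37] → ·
    (7,4)@(15, 9): e=[35,90,9] → █
    (9,4)@(19, 9): e=[-1,74,61] → ·
    (6,5)@(13, 11): e=[57,70,7] → █
    (9,5)@(19, 11): e=[3,46,85] → █
    (5,6)@(11, 13): e=[79,50,5] → █
    (4,7)@(9, 15): e=[101,30,3] → █
    (8,7)@(17, 15): e=[29,-2,107] → ·
    (9,7)@(19, 15): e=[11,-10,133] → ·
    (3,8)@(7, 17): e=[123,10,1] → █
    (5,8)@(11, 17): e=[87,-6,53] → ·
  covered (18 px):
    · · · · · · · · · ·
    · · · · · · · · · ·
    · · · · · · · · · ·
    · · · · · · · · █ ·
    · · · · · · · █ █ ·
    · · · · · · █ █ █ █
    · · · · · █ █ █ █ █
    · · · · █ █ █ █ · ·
    · · · █ █ · · · · ·
    · · · · · · · · · ·
    · · · · · · · · · ·
T1:
  degenerate (2·area = 0) — covers nothing
T2:
  2·area = 20  (B↔C swapped to make it positive)
  edge (16, 10)→(12, 8): d=(-4,-2) top-left  bias=+0
  edge (12, 8)→(18, 6): d=(6,-2) top-left  bias=+0
  edge (18, 6)→(16, 10): d=(-2,4) right/bottom  bias=-1
    (7,3)@(15, 7): e=[10,0,10] → █  [on edge]
    (8,3)@(17, 7): e=[14,4,2] → █
    (9,3)@(19, 7): e=[18,8,-6] → ·
    (4,4)@(9, 9): e=[-10,0,30] → ·  [on edge]
    (7,4)@(15, 9): e=[2,12,6] → █
    (8,4)@(17, 9): e=[6,16,-2] → ·
    (1,5)@(3, 11): e=[-30,0,50] → ·  [on edge]
    (7,5)@(15, 11): e=[-6,24,2] → ·
  covered (3 px):
    · · · · · · · · · ·
    · · · · · · · · · ·
    · · · · · · · · · ·
    · · · · · · · █ █ ·
    · · · · · · · █ · ·
    · · · · · · · · · ·
    · · · · · · · · · ·
    · · · · · · · · · ·
    · · · · · · · · · ·
    · · · · · · · · · ·
    · · · · · · · · · ·
T3:
  2·area = 104
  edge (12, 16)→(8, 22): d=(-4,6) right/bottom  bias=-1
  edge (8, 22)→(2, 5): d=(-6,-17) top-left  bias=+0
  edge (2, 5)→(12, 16): d=(10,11) right/bottom  bias=-1
    (1,3)@(3, 7): e=[90,5,9] → █
    (2,3)@(5, 7): e=[78,39,-13] → ·
    (1,4)@(3, 9): e=[82,-7,29] → ·
    (2,4)@(5, 9): e=[70,27,7] → █
    (3,4)@(7, 9): e=[58,61,-15] → ·
    (2,5)@(5, 11): e=[62,15,27] → █
    (3,5)@(7, 11): e=[50,49,5] → █
    (4,5)@(9, 11): e=[38,83,-17] → ·
    (2,6)@(5, 13): e=[54,3,47] → █
    (4,6)@(9, 13): e=[30,71,3] → █
    (5,6)@(11, 13): e=[18,105,-19] → ·
    (2,7)@(5, 15): e=[46,-9,67] → ·
  covered (15 px):
    · · · · · · · · · ·
    · · · · · · · · · ·
    · · · · · · · · · ·
    · █ · · · · · · · ·
    · · █ · · · · · · ·
    · · █ █ · · · · · ·
    · · █ █ █ · · · · ·
    · · · █ █ █ · · · ·
    · · · █ █ █ · · · ·
    · · · █ █ · · · · ·
    · · · · · · · · · ·
T4:
  2·area = 20  (B↔C swapped to make it positive)
  edge (16, 10)→(16, 0): d=(0,-10) top-left  bias=+0
  edge (16, 0)→(18, 14): d=(2,14) right/bottom  bias=-1
  edge (18, 14)→(16, 10): d=(-2,-4) top-left  bias=+0
    (8,3)@(17, 7): e=[10,0,10] → ·  [on edge]
    (8,4)@(17, 9): e=[10,4,6] → █
    (9,4)@(19, 9): e=[30,-24,14] → ·
    (8,5)@(17, 11): e=[10,8,2] → █
    (9,5)@(19, 11): e=[30,-20,10] → ·
    (8,6)@(17, 13): e=[10,12,-2] → ·
    (9,10)@(19, 21): e=[30,0,-10] → ·  [on edge]
  covered (2 px):
    · · · · · · · · · ·
    · · · · · · · · · ·
    · · · · · · · · · ·
    · · · · · · · · · ·
    · · · · · · · · █ ·
    · · · · · · · · █ ·
    · · · · · · · · · ·
    · · · · · · · · · ·
    · · · · · · · · · ·
    · · · · · · · · · ·
    · · · · · · · · · ·

Z-buffer (winner per pixel, '.' = empty):
  . . . . . . . . . .
  . . . . . . . . . .
  . . . . . . . . . .
  . 3 . . . . . 2 0 .
  . . 3 . . . . 0 0 .
  . . 3 3 . . 0 0 0 0
  . . 3 3 3 0 0 0 0 0
  . . . 3 3 3 0 0 . .
  . . . 3 3 3 . . . .
  . . . 3 3 . . . . .
  . . . . . . . . . .

Result: 0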